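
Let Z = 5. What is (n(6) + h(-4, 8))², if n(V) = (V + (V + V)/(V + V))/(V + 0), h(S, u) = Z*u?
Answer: 61009/36 ≈ 1694.7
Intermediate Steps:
h(S, u) = 5*u
n(V) = (1 + V)/V (n(V) = (V + (2*V)/((2*V)))/V = (V + (2*V)*(1/(2*V)))/V = (V + 1)/V = (1 + V)/V)
(n(6) + h(-4, 8))² = ((1 + 6)/6 + 5*8)² = ((⅙)*7 + 40)² = (7/6 + 40)² = (247/6)² = 61009/36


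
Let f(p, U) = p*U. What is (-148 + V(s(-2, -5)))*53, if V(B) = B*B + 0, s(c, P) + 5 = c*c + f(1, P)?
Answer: -5936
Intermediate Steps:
f(p, U) = U*p
s(c, P) = -5 + P + c**2 (s(c, P) = -5 + (c*c + P*1) = -5 + (c**2 + P) = -5 + (P + c**2) = -5 + P + c**2)
V(B) = B**2 (V(B) = B**2 + 0 = B**2)
(-148 + V(s(-2, -5)))*53 = (-148 + (-5 - 5 + (-2)**2)**2)*53 = (-148 + (-5 - 5 + 4)**2)*53 = (-148 + (-6)**2)*53 = (-148 + 36)*53 = -112*53 = -5936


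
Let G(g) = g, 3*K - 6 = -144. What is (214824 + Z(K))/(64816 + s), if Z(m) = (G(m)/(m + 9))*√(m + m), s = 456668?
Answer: 17902/43457 + 23*I*√23/4823727 ≈ 0.41195 + 2.2867e-5*I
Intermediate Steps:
K = -46 (K = 2 + (⅓)*(-144) = 2 - 48 = -46)
Z(m) = √2*m^(3/2)/(9 + m) (Z(m) = (m/(m + 9))*√(m + m) = (m/(9 + m))*√(2*m) = (m/(9 + m))*(√2*√m) = √2*m^(3/2)/(9 + m))
(214824 + Z(K))/(64816 + s) = (214824 + √2*(-46)^(3/2)/(9 - 46))/(64816 + 456668) = (214824 + √2*(-46*I*√46)/(-37))/521484 = (214824 + √2*(-46*I*√46)*(-1/37))*(1/521484) = (214824 + 92*I*√23/37)*(1/521484) = 17902/43457 + 23*I*√23/4823727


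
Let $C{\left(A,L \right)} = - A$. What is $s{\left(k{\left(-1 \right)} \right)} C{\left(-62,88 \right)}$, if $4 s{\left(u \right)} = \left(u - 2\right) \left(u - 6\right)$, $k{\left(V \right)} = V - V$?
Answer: $186$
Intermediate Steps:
$k{\left(V \right)} = 0$
$s{\left(u \right)} = \frac{\left(-6 + u\right) \left(-2 + u\right)}{4}$ ($s{\left(u \right)} = \frac{\left(u - 2\right) \left(u - 6\right)}{4} = \frac{\left(-2 + u\right) \left(-6 + u\right)}{4} = \frac{\left(-6 + u\right) \left(-2 + u\right)}{4}$)
$s{\left(k{\left(-1 \right)} \right)} C{\left(-62,88 \right)} = \left(3 - 0 + \frac{0^{2}}{4}\right) \left(\left(-1\right) \left(-62\right)\right) = \left(3 + 0 + \frac{1}{4} \cdot 0\right) 62 = \left(3 + 0 + 0\right) 62 = 3 \cdot 62 = 186$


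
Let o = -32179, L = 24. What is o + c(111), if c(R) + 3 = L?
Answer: -32158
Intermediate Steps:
c(R) = 21 (c(R) = -3 + 24 = 21)
o + c(111) = -32179 + 21 = -32158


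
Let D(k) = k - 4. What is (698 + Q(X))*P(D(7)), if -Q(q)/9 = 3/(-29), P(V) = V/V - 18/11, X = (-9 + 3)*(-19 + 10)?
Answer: -141883/319 ≈ -444.77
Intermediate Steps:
D(k) = -4 + k
X = 54 (X = -6*(-9) = 54)
P(V) = -7/11 (P(V) = 1 - 18*1/11 = 1 - 18/11 = -7/11)
Q(q) = 27/29 (Q(q) = -27/(-29) = -27*(-1)/29 = -9*(-3/29) = 27/29)
(698 + Q(X))*P(D(7)) = (698 + 27/29)*(-7/11) = (20269/29)*(-7/11) = -141883/319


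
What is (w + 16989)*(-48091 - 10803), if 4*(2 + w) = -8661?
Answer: -1745824289/2 ≈ -8.7291e+8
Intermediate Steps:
w = -8669/4 (w = -2 + (1/4)*(-8661) = -2 - 8661/4 = -8669/4 ≈ -2167.3)
(w + 16989)*(-48091 - 10803) = (-8669/4 + 16989)*(-48091 - 10803) = (59287/4)*(-58894) = -1745824289/2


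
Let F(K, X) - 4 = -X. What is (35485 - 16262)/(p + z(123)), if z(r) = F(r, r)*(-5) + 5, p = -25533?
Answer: -19223/24933 ≈ -0.77099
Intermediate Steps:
F(K, X) = 4 - X
z(r) = -15 + 5*r (z(r) = (4 - r)*(-5) + 5 = (-20 + 5*r) + 5 = -15 + 5*r)
(35485 - 16262)/(p + z(123)) = (35485 - 16262)/(-25533 + (-15 + 5*123)) = 19223/(-25533 + (-15 + 615)) = 19223/(-25533 + 600) = 19223/(-24933) = 19223*(-1/24933) = -19223/24933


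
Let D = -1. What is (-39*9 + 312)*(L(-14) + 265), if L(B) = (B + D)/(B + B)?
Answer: -289965/28 ≈ -10356.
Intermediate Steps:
L(B) = (-1 + B)/(2*B) (L(B) = (B - 1)/(B + B) = (-1 + B)/((2*B)) = (-1 + B)*(1/(2*B)) = (-1 + B)/(2*B))
(-39*9 + 312)*(L(-14) + 265) = (-39*9 + 312)*((1/2)*(-1 - 14)/(-14) + 265) = (-351 + 312)*((1/2)*(-1/14)*(-15) + 265) = -39*(15/28 + 265) = -39*7435/28 = -289965/28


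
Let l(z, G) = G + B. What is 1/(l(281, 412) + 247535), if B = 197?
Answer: 1/248144 ≈ 4.0299e-6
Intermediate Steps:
l(z, G) = 197 + G (l(z, G) = G + 197 = 197 + G)
1/(l(281, 412) + 247535) = 1/((197 + 412) + 247535) = 1/(609 + 247535) = 1/248144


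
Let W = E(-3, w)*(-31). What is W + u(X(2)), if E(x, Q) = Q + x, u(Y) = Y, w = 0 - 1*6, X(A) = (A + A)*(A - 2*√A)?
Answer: 287 - 8*√2 ≈ 275.69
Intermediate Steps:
X(A) = 2*A*(A - 2*√A) (X(A) = (2*A)*(A - 2*√A) = 2*A*(A - 2*√A))
w = -6 (w = 0 - 6 = -6)
W = 279 (W = (-6 - 3)*(-31) = -9*(-31) = 279)
W + u(X(2)) = 279 + (-8*√2 + 2*2²) = 279 + (-8*√2 + 2*4) = 279 + (-8*√2 + 8) = 279 + (8 - 8*√2) = 287 - 8*√2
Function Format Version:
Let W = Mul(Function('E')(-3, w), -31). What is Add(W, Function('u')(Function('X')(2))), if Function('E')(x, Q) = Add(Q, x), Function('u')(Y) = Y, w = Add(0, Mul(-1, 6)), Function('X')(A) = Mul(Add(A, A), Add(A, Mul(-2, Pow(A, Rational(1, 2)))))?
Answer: Add(287, Mul(-8, Pow(2, Rational(1, 2)))) ≈ 275.69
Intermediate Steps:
Function('X')(A) = Mul(2, A, Add(A, Mul(-2, Pow(A, Rational(1, 2))))) (Function('X')(A) = Mul(Mul(2, A), Add(A, Mul(-2, Pow(A, Rational(1, 2))))) = Mul(2, A, Add(A, Mul(-2, Pow(A, Rational(1, 2))))))
w = -6 (w = Add(0, -6) = -6)
W = 279 (W = Mul(Add(-6, -3), -31) = Mul(-9, -31) = 279)
Add(W, Function('u')(Function('X')(2))) = Add(279, Add(Mul(-4, Pow(2, Rational(3, 2))), Mul(2, Pow(2, 2)))) = Add(279, Add(Mul(-4, Mul(2, Pow(2, Rational(1, 2)))), Mul(2, 4))) = Add(279, Add(Mul(-8, Pow(2, Rational(1, 2))), 8)) = Add(279, Add(8, Mul(-8, Pow(2, Rational(1, 2))))) = Add(287, Mul(-8, Pow(2, Rational(1, 2))))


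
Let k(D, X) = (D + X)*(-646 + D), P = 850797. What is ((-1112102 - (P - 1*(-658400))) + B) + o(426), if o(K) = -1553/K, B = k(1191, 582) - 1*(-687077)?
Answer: -412342715/426 ≈ -9.6794e+5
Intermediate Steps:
k(D, X) = (-646 + D)*(D + X)
B = 1653362 (B = (1191² - 646*1191 - 646*582 + 1191*582) - 1*(-687077) = (1418481 - 769386 - 375972 + 693162) + 687077 = 966285 + 687077 = 1653362)
((-1112102 - (P - 1*(-658400))) + B) + o(426) = ((-1112102 - (850797 - 1*(-658400))) + 1653362) - 1553/426 = ((-1112102 - (850797 + 658400)) + 1653362) - 1553*1/426 = ((-1112102 - 1*1509197) + 1653362) - 1553/426 = ((-1112102 - 1509197) + 1653362) - 1553/426 = (-2621299 + 1653362) - 1553/426 = -967937 - 1553/426 = -412342715/426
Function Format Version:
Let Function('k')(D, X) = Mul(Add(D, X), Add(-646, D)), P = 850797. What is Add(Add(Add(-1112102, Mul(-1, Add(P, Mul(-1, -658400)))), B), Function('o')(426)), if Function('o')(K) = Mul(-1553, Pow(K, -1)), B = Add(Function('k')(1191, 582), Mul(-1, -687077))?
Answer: Rational(-412342715, 426) ≈ -9.6794e+5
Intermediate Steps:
Function('k')(D, X) = Mul(Add(-646, D), Add(D, X))
B = 1653362 (B = Add(Add(Pow(1191, 2), Mul(-646, 1191), Mul(-646, 582), Mul(1191, 582)), Mul(-1, -687077)) = Add(Add(1418481, -769386, -375972, 693162), 687077) = Add(966285, 687077) = 1653362)
Add(Add(Add(-1112102, Mul(-1, Add(P, Mul(-1, -658400)))), B), Function('o')(426)) = Add(Add(Add(-1112102, Mul(-1, Add(850797, Mul(-1, -658400)))), 1653362), Mul(-1553, Pow(426, -1))) = Add(Add(Add(-1112102, Mul(-1, Add(850797, 658400))), 1653362), Mul(-1553, Rational(1, 426))) = Add(Add(Add(-1112102, Mul(-1, 1509197)), 1653362), Rational(-1553, 426)) = Add(Add(Add(-1112102, -1509197), 1653362), Rational(-1553, 426)) = Add(Add(-2621299, 1653362), Rational(-1553, 426)) = Add(-967937, Rational(-1553, 426)) = Rational(-412342715, 426)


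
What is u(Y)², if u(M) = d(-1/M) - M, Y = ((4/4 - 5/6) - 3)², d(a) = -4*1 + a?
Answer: 15985303489/108243216 ≈ 147.68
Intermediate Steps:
d(a) = -4 + a
Y = 289/36 (Y = ((4*(¼) - 5*⅙) - 3)² = ((1 - ⅚) - 3)² = (⅙ - 3)² = (-17/6)² = 289/36 ≈ 8.0278)
u(M) = -4 - M - 1/M (u(M) = (-4 - 1/M) - M = -4 - M - 1/M)
u(Y)² = (-4 - 1*289/36 - 1/289/36)² = (-4 - 289/36 - 1*36/289)² = (-4 - 289/36 - 36/289)² = (-126433/10404)² = 15985303489/108243216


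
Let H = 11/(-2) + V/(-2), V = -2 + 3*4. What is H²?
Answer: 441/4 ≈ 110.25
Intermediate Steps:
V = 10 (V = -2 + 12 = 10)
H = -21/2 (H = 11/(-2) + 10/(-2) = 11*(-½) + 10*(-½) = -11/2 - 5 = -21/2 ≈ -10.500)
H² = (-21/2)² = 441/4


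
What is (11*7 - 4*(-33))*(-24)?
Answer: -5016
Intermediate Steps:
(11*7 - 4*(-33))*(-24) = (77 + 132)*(-24) = 209*(-24) = -5016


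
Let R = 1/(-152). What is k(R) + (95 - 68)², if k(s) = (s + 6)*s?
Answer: 16841905/23104 ≈ 728.96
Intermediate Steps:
R = -1/152 ≈ -0.0065789
k(s) = s*(6 + s) (k(s) = (6 + s)*s = s*(6 + s))
k(R) + (95 - 68)² = -(6 - 1/152)/152 + (95 - 68)² = -1/152*911/152 + 27² = -911/23104 + 729 = 16841905/23104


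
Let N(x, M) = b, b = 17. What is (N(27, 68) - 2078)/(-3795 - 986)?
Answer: 2061/4781 ≈ 0.43108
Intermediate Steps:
N(x, M) = 17
(N(27, 68) - 2078)/(-3795 - 986) = (17 - 2078)/(-3795 - 986) = -2061/(-4781) = -2061*(-1/4781) = 2061/4781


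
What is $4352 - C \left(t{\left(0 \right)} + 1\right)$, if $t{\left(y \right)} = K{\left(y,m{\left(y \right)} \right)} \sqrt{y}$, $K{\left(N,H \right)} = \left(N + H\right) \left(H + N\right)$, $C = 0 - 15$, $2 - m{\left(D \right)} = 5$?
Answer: $4367$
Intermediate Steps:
$m{\left(D \right)} = -3$ ($m{\left(D \right)} = 2 - 5 = -3$)
$C = -15$ ($C = 0 - 15 = -15$)
$K{\left(N,H \right)} = \left(H + N\right)^{2}$ ($K{\left(N,H \right)} = \left(H + N\right) \left(H + N\right) = \left(H + N\right)^{2}$)
$t{\left(y \right)} = \sqrt{y} \left(-3 + y\right)^{2}$ ($t{\left(y \right)} = \left(-3 + y\right)^{2} \sqrt{y} = \sqrt{y} \left(-3 + y\right)^{2}$)
$4352 - C \left(t{\left(0 \right)} + 1\right) = 4352 - - 15 \left(\sqrt{0} \left(-3 + 0\right)^{2} + 1\right) = 4352 - - 15 \left(0 \left(-3\right)^{2} + 1\right) = 4352 - - 15 \left(0 \cdot 9 + 1\right) = 4352 - - 15 \left(0 + 1\right) = 4352 - \left(-15\right) 1 = 4352 - -15 = 4352 + 15 = 4367$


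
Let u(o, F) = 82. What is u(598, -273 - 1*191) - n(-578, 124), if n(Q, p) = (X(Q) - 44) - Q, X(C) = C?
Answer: 126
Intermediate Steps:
n(Q, p) = -44 (n(Q, p) = (Q - 44) - Q = (-44 + Q) - Q = -44)
u(598, -273 - 1*191) - n(-578, 124) = 82 - 1*(-44) = 82 + 44 = 126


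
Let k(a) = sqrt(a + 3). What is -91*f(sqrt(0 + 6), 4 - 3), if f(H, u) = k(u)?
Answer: -182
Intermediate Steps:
k(a) = sqrt(3 + a)
f(H, u) = sqrt(3 + u)
-91*f(sqrt(0 + 6), 4 - 3) = -91*sqrt(3 + (4 - 3)) = -91*sqrt(3 + 1) = -91*sqrt(4) = -91*2 = -182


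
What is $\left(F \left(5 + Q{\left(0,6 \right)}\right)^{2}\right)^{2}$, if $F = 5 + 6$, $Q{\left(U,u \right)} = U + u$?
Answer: $1771561$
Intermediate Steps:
$F = 11$
$\left(F \left(5 + Q{\left(0,6 \right)}\right)^{2}\right)^{2} = \left(11 \left(5 + \left(0 + 6\right)\right)^{2}\right)^{2} = \left(11 \left(5 + 6\right)^{2}\right)^{2} = \left(11 \cdot 11^{2}\right)^{2} = \left(11 \cdot 121\right)^{2} = 1331^{2} = 1771561$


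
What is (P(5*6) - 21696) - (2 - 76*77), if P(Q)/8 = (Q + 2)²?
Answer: -7654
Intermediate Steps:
P(Q) = 8*(2 + Q)² (P(Q) = 8*(Q + 2)² = 8*(2 + Q)²)
(P(5*6) - 21696) - (2 - 76*77) = (8*(2 + 5*6)² - 21696) - (2 - 76*77) = (8*(2 + 30)² - 21696) - (2 - 5852) = (8*32² - 21696) - 1*(-5850) = (8*1024 - 21696) + 5850 = (8192 - 21696) + 5850 = -13504 + 5850 = -7654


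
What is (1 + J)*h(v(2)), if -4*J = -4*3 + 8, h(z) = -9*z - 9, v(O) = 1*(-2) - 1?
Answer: 36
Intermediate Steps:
v(O) = -3 (v(O) = -2 - 1 = -3)
h(z) = -9 - 9*z
J = 1 (J = -(-4*3 + 8)/4 = -(-12 + 8)/4 = -¼*(-4) = 1)
(1 + J)*h(v(2)) = (1 + 1)*(-9 - 9*(-3)) = 2*(-9 + 27) = 2*18 = 36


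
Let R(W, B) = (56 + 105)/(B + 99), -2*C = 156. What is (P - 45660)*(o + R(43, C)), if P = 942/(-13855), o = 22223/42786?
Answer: -12309700396681/32933335 ≈ -3.7378e+5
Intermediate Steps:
C = -78 (C = -½*156 = -78)
R(W, B) = 161/(99 + B)
o = 22223/42786 (o = 22223*(1/42786) = 22223/42786 ≈ 0.51940)
P = -942/13855 (P = 942*(-1/13855) = -942/13855 ≈ -0.067990)
(P - 45660)*(o + R(43, C)) = (-942/13855 - 45660)*(22223/42786 + 161/(99 - 78)) = -632620242*(22223/42786 + 161/21)/13855 = -632620242*(22223/42786 + 161*(1/21))/13855 = -632620242*(22223/42786 + 23/3)/13855 = -632620242/13855*350249/42786 = -12309700396681/32933335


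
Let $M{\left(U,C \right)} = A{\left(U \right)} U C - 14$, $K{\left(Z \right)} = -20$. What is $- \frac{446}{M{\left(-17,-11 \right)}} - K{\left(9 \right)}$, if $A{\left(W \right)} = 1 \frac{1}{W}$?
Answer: $\frac{946}{25} \approx 37.84$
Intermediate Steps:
$A{\left(W \right)} = \frac{1}{W}$
$M{\left(U,C \right)} = -14 + C$ ($M{\left(U,C \right)} = \frac{U}{U} C - 14 = 1 C - 14 = C - 14 = -14 + C$)
$- \frac{446}{M{\left(-17,-11 \right)}} - K{\left(9 \right)} = - \frac{446}{-14 - 11} - -20 = - \frac{446}{-25} + 20 = \left(-446\right) \left(- \frac{1}{25}\right) + 20 = \frac{446}{25} + 20 = \frac{946}{25}$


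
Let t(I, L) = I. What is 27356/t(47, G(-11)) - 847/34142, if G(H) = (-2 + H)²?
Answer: 933948743/1604674 ≈ 582.02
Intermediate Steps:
27356/t(47, G(-11)) - 847/34142 = 27356/47 - 847/34142 = 933948743/1604674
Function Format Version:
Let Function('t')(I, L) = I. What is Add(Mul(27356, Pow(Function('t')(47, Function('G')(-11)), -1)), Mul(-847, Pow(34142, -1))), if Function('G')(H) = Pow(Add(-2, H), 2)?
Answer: Rational(933948743, 1604674) ≈ 582.02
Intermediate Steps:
Add(Mul(27356, Pow(Function('t')(47, Function('G')(-11)), -1)), Mul(-847, Pow(34142, -1))) = Add(Mul(27356, Pow(47, -1)), Mul(-847, Pow(34142, -1))) = Add(Mul(27356, Rational(1, 47)), Mul(-847, Rational(1, 34142))) = Add(Rational(27356, 47), Rational(-847, 34142)) = Rational(933948743, 1604674)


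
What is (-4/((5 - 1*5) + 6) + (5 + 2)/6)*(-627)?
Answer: -627/2 ≈ -313.50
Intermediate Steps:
(-4/((5 - 1*5) + 6) + (5 + 2)/6)*(-627) = (-4/((5 - 5) + 6) + 7*(⅙))*(-627) = (-4/(0 + 6) + 7/6)*(-627) = (-4/6 + 7/6)*(-627) = (-4*⅙ + 7/6)*(-627) = (-⅔ + 7/6)*(-627) = (½)*(-627) = -627/2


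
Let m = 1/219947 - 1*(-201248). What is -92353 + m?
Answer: 23951128566/219947 ≈ 1.0890e+5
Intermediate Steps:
m = 44263893857/219947 (m = 1/219947 + 201248 = 44263893857/219947 ≈ 2.0125e+5)
-92353 + m = -92353 + 44263893857/219947 = 23951128566/219947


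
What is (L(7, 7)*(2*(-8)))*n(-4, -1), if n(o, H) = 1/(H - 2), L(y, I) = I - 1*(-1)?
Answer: 128/3 ≈ 42.667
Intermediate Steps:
L(y, I) = 1 + I (L(y, I) = I + 1 = 1 + I)
n(o, H) = 1/(-2 + H)
(L(7, 7)*(2*(-8)))*n(-4, -1) = ((1 + 7)*(2*(-8)))/(-2 - 1) = (8*(-16))/(-3) = -128*(-1/3) = 128/3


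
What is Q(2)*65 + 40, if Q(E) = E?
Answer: 170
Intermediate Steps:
Q(2)*65 + 40 = 2*65 + 40 = 130 + 40 = 170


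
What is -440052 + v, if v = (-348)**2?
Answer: -318948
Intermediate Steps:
v = 121104
-440052 + v = -440052 + 121104 = -318948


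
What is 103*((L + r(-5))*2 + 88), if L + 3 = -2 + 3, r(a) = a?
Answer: 7622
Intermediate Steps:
L = -2 (L = -3 + (-2 + 3) = -3 + 1 = -2)
103*((L + r(-5))*2 + 88) = 103*((-2 - 5)*2 + 88) = 103*(-7*2 + 88) = 103*(-14 + 88) = 103*74 = 7622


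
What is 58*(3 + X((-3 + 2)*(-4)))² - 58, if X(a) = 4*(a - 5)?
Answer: 0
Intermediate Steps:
X(a) = -20 + 4*a (X(a) = 4*(-5 + a) = -20 + 4*a)
58*(3 + X((-3 + 2)*(-4)))² - 58 = 58*(3 + (-20 + 4*((-3 + 2)*(-4))))² - 58 = 58*(3 + (-20 + 4*(-1*(-4))))² - 58 = 58*(3 + (-20 + 4*4))² - 58 = 58*(3 + (-20 + 16))² - 58 = 58*(3 - 4)² - 58 = 58*(-1)² - 58 = 58*1 - 58 = 58 - 58 = 0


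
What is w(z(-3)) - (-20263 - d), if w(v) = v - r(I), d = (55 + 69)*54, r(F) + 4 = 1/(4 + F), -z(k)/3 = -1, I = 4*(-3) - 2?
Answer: 269661/10 ≈ 26966.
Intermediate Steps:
I = -14 (I = -12 - 2 = -14)
z(k) = 3 (z(k) = -3*(-1) = 3)
r(F) = -4 + 1/(4 + F)
d = 6696 (d = 124*54 = 6696)
w(v) = 41/10 + v (w(v) = v - (-15 - 4*(-14))/(4 - 14) = v - (-15 + 56)/(-10) = v - (-1)*41/10 = v - 1*(-41/10) = v + 41/10 = 41/10 + v)
w(z(-3)) - (-20263 - d) = (41/10 + 3) - (-20263 - 1*6696) = 71/10 - (-20263 - 6696) = 71/10 - 1*(-26959) = 71/10 + 26959 = 269661/10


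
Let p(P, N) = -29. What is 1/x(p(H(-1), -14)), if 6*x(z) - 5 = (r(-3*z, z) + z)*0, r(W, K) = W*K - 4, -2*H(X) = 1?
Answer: 6/5 ≈ 1.2000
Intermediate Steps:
H(X) = -½ (H(X) = -½*1 = -½)
r(W, K) = -4 + K*W (r(W, K) = K*W - 4 = -4 + K*W)
x(z) = ⅚ (x(z) = ⅚ + (((-4 + z*(-3*z)) + z)*0)/6 = ⅚ + (((-4 - 3*z²) + z)*0)/6 = ⅚ + ((-4 + z - 3*z²)*0)/6 = ⅚ + (⅙)*0 = ⅚ + 0 = ⅚)
1/x(p(H(-1), -14)) = 1/(⅚) = 6/5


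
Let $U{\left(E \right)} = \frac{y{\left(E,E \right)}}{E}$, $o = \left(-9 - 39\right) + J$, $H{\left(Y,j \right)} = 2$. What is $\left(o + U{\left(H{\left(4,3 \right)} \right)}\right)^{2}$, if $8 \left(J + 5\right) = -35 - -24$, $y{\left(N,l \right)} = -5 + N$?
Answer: $\frac{199809}{64} \approx 3122.0$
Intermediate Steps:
$J = - \frac{51}{8}$ ($J = -5 + \frac{-35 - -24}{8} = -5 + \frac{-35 + 24}{8} = -5 + \frac{1}{8} \left(-11\right) = -5 - \frac{11}{8} = - \frac{51}{8} \approx -6.375$)
$o = - \frac{435}{8}$ ($o = \left(-9 - 39\right) - \frac{51}{8} = -48 - \frac{51}{8} = - \frac{435}{8} \approx -54.375$)
$U{\left(E \right)} = \frac{-5 + E}{E}$
$\left(o + U{\left(H{\left(4,3 \right)} \right)}\right)^{2} = \left(- \frac{435}{8} + \frac{-5 + 2}{2}\right)^{2} = \left(- \frac{435}{8} + \frac{1}{2} \left(-3\right)\right)^{2} = \left(- \frac{435}{8} - \frac{3}{2}\right)^{2} = \left(- \frac{447}{8}\right)^{2} = \frac{199809}{64}$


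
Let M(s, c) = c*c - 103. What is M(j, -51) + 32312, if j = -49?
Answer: 34810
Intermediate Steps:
M(s, c) = -103 + c² (M(s, c) = c² - 103 = -103 + c²)
M(j, -51) + 32312 = (-103 + (-51)²) + 32312 = (-103 + 2601) + 32312 = 2498 + 32312 = 34810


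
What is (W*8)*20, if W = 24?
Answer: 3840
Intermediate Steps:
(W*8)*20 = (24*8)*20 = 192*20 = 3840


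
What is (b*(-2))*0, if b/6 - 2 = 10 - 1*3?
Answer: 0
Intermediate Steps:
b = 54 (b = 12 + 6*(10 - 1*3) = 12 + 6*(10 - 3) = 12 + 6*7 = 12 + 42 = 54)
(b*(-2))*0 = (54*(-2))*0 = -108*0 = 0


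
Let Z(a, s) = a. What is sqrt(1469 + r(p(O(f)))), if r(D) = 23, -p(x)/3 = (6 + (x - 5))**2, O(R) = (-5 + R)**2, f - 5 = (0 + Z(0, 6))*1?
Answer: 2*sqrt(373) ≈ 38.626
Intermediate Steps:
f = 5 (f = 5 + (0 + 0)*1 = 5 + 0*1 = 5 + 0 = 5)
p(x) = -3*(1 + x)**2 (p(x) = -3*(6 + (x - 5))**2 = -3*(6 + (-5 + x))**2 = -3*(1 + x)**2)
sqrt(1469 + r(p(O(f)))) = sqrt(1469 + 23) = sqrt(1492) = 2*sqrt(373)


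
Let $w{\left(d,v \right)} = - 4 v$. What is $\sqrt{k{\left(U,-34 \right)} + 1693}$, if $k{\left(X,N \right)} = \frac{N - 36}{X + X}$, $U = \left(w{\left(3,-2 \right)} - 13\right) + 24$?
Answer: $\frac{2 \sqrt{152627}}{19} \approx 41.124$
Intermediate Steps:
$U = 19$ ($U = \left(\left(-4\right) \left(-2\right) - 13\right) + 24 = \left(8 - 13\right) + 24 = -5 + 24 = 19$)
$k{\left(X,N \right)} = \frac{-36 + N}{2 X}$
$\sqrt{k{\left(U,-34 \right)} + 1693} = \sqrt{\frac{-36 - 34}{2 \cdot 19} + 1693} = \sqrt{\frac{1}{2} \cdot \frac{1}{19} \left(-70\right) + 1693} = \sqrt{- \frac{35}{19} + 1693} = \sqrt{\frac{32132}{19}} = \frac{2 \sqrt{152627}}{19}$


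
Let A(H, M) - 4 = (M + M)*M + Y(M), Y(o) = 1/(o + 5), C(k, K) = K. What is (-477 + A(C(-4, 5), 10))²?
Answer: 16760836/225 ≈ 74493.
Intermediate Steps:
Y(o) = 1/(5 + o)
A(H, M) = 4 + 1/(5 + M) + 2*M² (A(H, M) = 4 + ((M + M)*M + 1/(5 + M)) = 4 + ((2*M)*M + 1/(5 + M)) = 4 + (2*M² + 1/(5 + M)) = 4 + (1/(5 + M) + 2*M²) = 4 + 1/(5 + M) + 2*M²)
(-477 + A(C(-4, 5), 10))² = (-477 + (1 + 2*(2 + 10²)*(5 + 10))/(5 + 10))² = (-477 + (1 + 2*(2 + 100)*15)/15)² = (-477 + (1 + 2*102*15)/15)² = (-477 + (1 + 3060)/15)² = (-477 + (1/15)*3061)² = (-477 + 3061/15)² = (-4094/15)² = 16760836/225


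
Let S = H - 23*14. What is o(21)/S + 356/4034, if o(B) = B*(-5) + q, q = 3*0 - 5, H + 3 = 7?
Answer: 139237/320703 ≈ 0.43416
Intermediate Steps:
H = 4 (H = -3 + 7 = 4)
q = -5 (q = 0 - 5 = -5)
o(B) = -5 - 5*B (o(B) = B*(-5) - 5 = -5*B - 5 = -5 - 5*B)
S = -318 (S = 4 - 23*14 = 4 - 322 = -318)
o(21)/S + 356/4034 = (-5 - 5*21)/(-318) + 356/4034 = (-5 - 105)*(-1/318) + 356*(1/4034) = -110*(-1/318) + 178/2017 = 55/159 + 178/2017 = 139237/320703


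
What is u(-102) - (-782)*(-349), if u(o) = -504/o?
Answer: -4639522/17 ≈ -2.7291e+5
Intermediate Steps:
u(-102) - (-782)*(-349) = -504/(-102) - (-782)*(-349) = -504*(-1/102) - 1*272918 = 84/17 - 272918 = -4639522/17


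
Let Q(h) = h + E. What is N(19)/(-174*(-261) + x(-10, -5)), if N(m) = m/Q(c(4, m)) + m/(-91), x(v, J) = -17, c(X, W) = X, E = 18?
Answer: 1311/90884794 ≈ 1.4425e-5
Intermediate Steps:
Q(h) = 18 + h (Q(h) = h + 18 = 18 + h)
N(m) = 69*m/2002 (N(m) = m/(18 + 4) + m/(-91) = m/22 + m*(-1/91) = m*(1/22) - m/91 = m/22 - m/91 = 69*m/2002)
N(19)/(-174*(-261) + x(-10, -5)) = ((69/2002)*19)/(-174*(-261) - 17) = 1311/(2002*(45414 - 17)) = (1311/2002)/45397 = (1311/2002)*(1/45397) = 1311/90884794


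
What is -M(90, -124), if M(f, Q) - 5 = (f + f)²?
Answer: -32405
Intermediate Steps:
M(f, Q) = 5 + 4*f² (M(f, Q) = 5 + (f + f)² = 5 + (2*f)² = 5 + 4*f²)
-M(90, -124) = -(5 + 4*90²) = -(5 + 4*8100) = -(5 + 32400) = -1*32405 = -32405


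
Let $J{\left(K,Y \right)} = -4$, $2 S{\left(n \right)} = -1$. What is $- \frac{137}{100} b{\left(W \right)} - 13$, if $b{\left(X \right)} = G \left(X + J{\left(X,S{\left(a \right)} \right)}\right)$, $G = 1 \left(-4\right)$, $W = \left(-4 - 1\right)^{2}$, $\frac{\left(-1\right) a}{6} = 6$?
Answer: $\frac{2552}{25} \approx 102.08$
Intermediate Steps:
$a = -36$ ($a = \left(-6\right) 6 = -36$)
$S{\left(n \right)} = - \frac{1}{2}$ ($S{\left(n \right)} = \frac{1}{2} \left(-1\right) = - \frac{1}{2}$)
$W = 25$ ($W = \left(-5\right)^{2} = 25$)
$G = -4$
$b{\left(X \right)} = 16 - 4 X$ ($b{\left(X \right)} = - 4 \left(X - 4\right) = - 4 \left(-4 + X\right) = 16 - 4 X$)
$- \frac{137}{100} b{\left(W \right)} - 13 = - \frac{137}{100} \left(16 - 100\right) - 13 = \left(-137\right) \frac{1}{100} \left(16 - 100\right) - 13 = \left(- \frac{137}{100}\right) \left(-84\right) - 13 = \frac{2877}{25} - 13 = \frac{2552}{25}$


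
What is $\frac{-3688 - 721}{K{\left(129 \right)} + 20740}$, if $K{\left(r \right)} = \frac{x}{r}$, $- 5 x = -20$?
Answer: $- \frac{568761}{2675464} \approx -0.21258$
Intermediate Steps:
$x = 4$ ($x = \left(- \frac{1}{5}\right) \left(-20\right) = 4$)
$K{\left(r \right)} = \frac{4}{r}$
$\frac{-3688 - 721}{K{\left(129 \right)} + 20740} = \frac{-3688 - 721}{\frac{4}{129} + 20740} = - \frac{4409}{4 \cdot \frac{1}{129} + 20740} = - \frac{4409}{\frac{4}{129} + 20740} = - \frac{4409}{\frac{2675464}{129}} = \left(-4409\right) \frac{129}{2675464} = - \frac{568761}{2675464}$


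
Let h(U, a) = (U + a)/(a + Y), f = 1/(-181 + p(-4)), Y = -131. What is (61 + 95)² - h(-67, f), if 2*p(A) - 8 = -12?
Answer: 291709501/11987 ≈ 24336.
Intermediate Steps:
p(A) = -2 (p(A) = 4 + (½)*(-12) = 4 - 6 = -2)
f = -1/183 (f = 1/(-181 - 2) = 1/(-183) = -1/183 ≈ -0.0054645)
h(U, a) = (U + a)/(-131 + a) (h(U, a) = (U + a)/(a - 131) = (U + a)/(-131 + a))
(61 + 95)² - h(-67, f) = (61 + 95)² - (-67 - 1/183)/(-131 - 1/183) = 156² - (-12262)/((-23974/183)*183) = 24336 - (-183)*(-12262)/(23974*183) = 24336 - 1*6131/11987 = 24336 - 6131/11987 = 291709501/11987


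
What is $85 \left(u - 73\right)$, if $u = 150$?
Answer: $6545$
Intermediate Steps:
$85 \left(u - 73\right) = 85 \left(150 - 73\right) = 85 \cdot 77 = 6545$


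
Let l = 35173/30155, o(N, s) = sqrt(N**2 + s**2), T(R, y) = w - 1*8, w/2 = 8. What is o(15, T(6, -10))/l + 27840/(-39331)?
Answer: 1128425345/81375839 ≈ 13.867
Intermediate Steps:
w = 16 (w = 2*8 = 16)
T(R, y) = 8 (T(R, y) = 16 - 1*8 = 16 - 8 = 8)
l = 35173/30155 (l = 35173*(1/30155) = 35173/30155 ≈ 1.1664)
o(15, T(6, -10))/l + 27840/(-39331) = sqrt(15**2 + 8**2)/(35173/30155) + 27840/(-39331) = sqrt(225 + 64)*(30155/35173) + 27840*(-1/39331) = sqrt(289)*(30155/35173) - 27840/39331 = 17*(30155/35173) - 27840/39331 = 30155/2069 - 27840/39331 = 1128425345/81375839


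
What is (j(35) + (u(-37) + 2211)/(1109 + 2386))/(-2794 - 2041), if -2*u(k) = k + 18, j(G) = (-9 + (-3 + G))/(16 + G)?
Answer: -43029/191514350 ≈ -0.00022468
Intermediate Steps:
j(G) = (-12 + G)/(16 + G)
u(k) = -9 - k/2 (u(k) = -(k + 18)/2 = -(18 + k)/2 = -9 - k/2)
(j(35) + (u(-37) + 2211)/(1109 + 2386))/(-2794 - 2041) = ((-12 + 35)/(16 + 35) + ((-9 - ½*(-37)) + 2211)/(1109 + 2386))/(-2794 - 2041) = (23/51 + ((-9 + 37/2) + 2211)/3495)/(-4835) = ((1/51)*23 + (19/2 + 2211)*(1/3495))*(-1/4835) = (23/51 + (4441/2)*(1/3495))*(-1/4835) = (23/51 + 4441/6990)*(-1/4835) = (43029/39610)*(-1/4835) = -43029/191514350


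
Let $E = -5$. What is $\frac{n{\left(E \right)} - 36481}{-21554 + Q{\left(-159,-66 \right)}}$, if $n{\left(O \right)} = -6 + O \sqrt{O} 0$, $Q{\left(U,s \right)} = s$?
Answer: $\frac{36487}{21620} \approx 1.6877$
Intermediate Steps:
$n{\left(O \right)} = -6$ ($n{\left(O \right)} = -6 + O^{\frac{3}{2}} \cdot 0 = -6 + 0 = -6$)
$\frac{n{\left(E \right)} - 36481}{-21554 + Q{\left(-159,-66 \right)}} = \frac{-6 - 36481}{-21554 - 66} = - \frac{36487}{-21620} = \left(-36487\right) \left(- \frac{1}{21620}\right) = \frac{36487}{21620}$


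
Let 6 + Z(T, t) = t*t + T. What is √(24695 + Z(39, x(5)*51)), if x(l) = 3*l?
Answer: √609953 ≈ 781.00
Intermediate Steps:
Z(T, t) = -6 + T + t² (Z(T, t) = -6 + (t*t + T) = -6 + (t² + T) = -6 + (T + t²) = -6 + T + t²)
√(24695 + Z(39, x(5)*51)) = √(24695 + (-6 + 39 + ((3*5)*51)²)) = √(24695 + (-6 + 39 + (15*51)²)) = √(24695 + (-6 + 39 + 765²)) = √(24695 + (-6 + 39 + 585225)) = √(24695 + 585258) = √609953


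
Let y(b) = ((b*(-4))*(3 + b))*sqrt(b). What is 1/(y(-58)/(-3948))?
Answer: -987*I*sqrt(58)/185020 ≈ -0.040627*I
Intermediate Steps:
y(b) = -4*b**(3/2)*(3 + b) (y(b) = ((-4*b)*(3 + b))*sqrt(b) = (-4*b*(3 + b))*sqrt(b) = -4*b**(3/2)*(3 + b))
1/(y(-58)/(-3948)) = 1/((4*(-58)**(3/2)*(-3 - 1*(-58)))/(-3948)) = 1/((4*(-58*I*sqrt(58))*(-3 + 58))*(-1/3948)) = 1/((4*(-58*I*sqrt(58))*55)*(-1/3948)) = 1/(-12760*I*sqrt(58)*(-1/3948)) = 1/(3190*I*sqrt(58)/987) = -987*I*sqrt(58)/185020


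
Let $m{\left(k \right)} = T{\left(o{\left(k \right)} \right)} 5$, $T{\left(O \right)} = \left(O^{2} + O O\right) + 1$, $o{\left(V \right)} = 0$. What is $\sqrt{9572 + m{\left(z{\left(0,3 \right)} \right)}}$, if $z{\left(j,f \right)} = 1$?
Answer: $\sqrt{9577} \approx 97.862$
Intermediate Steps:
$T{\left(O \right)} = 1 + 2 O^{2}$ ($T{\left(O \right)} = \left(O^{2} + O^{2}\right) + 1 = 2 O^{2} + 1 = 1 + 2 O^{2}$)
$m{\left(k \right)} = 5$ ($m{\left(k \right)} = \left(1 + 2 \cdot 0^{2}\right) 5 = \left(1 + 2 \cdot 0\right) 5 = \left(1 + 0\right) 5 = 1 \cdot 5 = 5$)
$\sqrt{9572 + m{\left(z{\left(0,3 \right)} \right)}} = \sqrt{9572 + 5} = \sqrt{9577}$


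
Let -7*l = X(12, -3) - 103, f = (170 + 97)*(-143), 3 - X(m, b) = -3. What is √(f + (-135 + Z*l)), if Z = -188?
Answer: 4*I*√125321/7 ≈ 202.29*I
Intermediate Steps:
X(m, b) = 6 (X(m, b) = 3 - 1*(-3) = 3 + 3 = 6)
f = -38181 (f = 267*(-143) = -38181)
l = 97/7 (l = -(6 - 103)/7 = -⅐*(-97) = 97/7 ≈ 13.857)
√(f + (-135 + Z*l)) = √(-38181 + (-135 - 188*97/7)) = √(-38181 + (-135 - 18236/7)) = √(-38181 - 19181/7) = √(-286448/7) = 4*I*√125321/7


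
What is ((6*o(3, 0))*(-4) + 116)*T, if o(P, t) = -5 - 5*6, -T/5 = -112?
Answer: 535360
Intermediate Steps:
T = 560 (T = -5*(-112) = 560)
o(P, t) = -35 (o(P, t) = -5 - 30 = -35)
((6*o(3, 0))*(-4) + 116)*T = ((6*(-35))*(-4) + 116)*560 = (-210*(-4) + 116)*560 = (840 + 116)*560 = 956*560 = 535360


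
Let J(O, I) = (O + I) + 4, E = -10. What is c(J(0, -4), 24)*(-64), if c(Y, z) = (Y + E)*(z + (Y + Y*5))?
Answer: 15360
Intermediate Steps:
J(O, I) = 4 + I + O (J(O, I) = (I + O) + 4 = 4 + I + O)
c(Y, z) = (-10 + Y)*(z + 6*Y) (c(Y, z) = (Y - 10)*(z + (Y + Y*5)) = (-10 + Y)*(z + (Y + 5*Y)) = (-10 + Y)*(z + 6*Y))
c(J(0, -4), 24)*(-64) = (-60*(4 - 4 + 0) - 10*24 + 6*(4 - 4 + 0)**2 + (4 - 4 + 0)*24)*(-64) = (-60*0 - 240 + 6*0**2 + 0*24)*(-64) = (0 - 240 + 6*0 + 0)*(-64) = (0 - 240 + 0 + 0)*(-64) = -240*(-64) = 15360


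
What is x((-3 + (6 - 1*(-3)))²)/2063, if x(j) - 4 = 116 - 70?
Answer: 50/2063 ≈ 0.024237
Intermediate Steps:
x(j) = 50 (x(j) = 4 + (116 - 70) = 4 + 46 = 50)
x((-3 + (6 - 1*(-3)))²)/2063 = 50/2063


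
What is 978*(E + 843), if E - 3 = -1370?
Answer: -512472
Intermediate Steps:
E = -1367 (E = 3 - 1370 = -1367)
978*(E + 843) = 978*(-1367 + 843) = 978*(-524) = -512472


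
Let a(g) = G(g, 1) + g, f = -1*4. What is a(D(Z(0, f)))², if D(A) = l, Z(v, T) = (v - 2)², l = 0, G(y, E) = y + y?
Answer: 0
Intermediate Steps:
G(y, E) = 2*y
f = -4
Z(v, T) = (-2 + v)²
D(A) = 0
a(g) = 3*g (a(g) = 2*g + g = 3*g)
a(D(Z(0, f)))² = (3*0)² = 0² = 0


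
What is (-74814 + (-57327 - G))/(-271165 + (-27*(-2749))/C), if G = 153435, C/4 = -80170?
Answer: 91578511680/86957266423 ≈ 1.0531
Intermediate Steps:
C = -320680 (C = 4*(-80170) = -320680)
(-74814 + (-57327 - G))/(-271165 + (-27*(-2749))/C) = (-74814 + (-57327 - 1*153435))/(-271165 - 27*(-2749)/(-320680)) = (-74814 + (-57327 - 153435))/(-271165 + 74223*(-1/320680)) = (-74814 - 210762)/(-271165 - 74223/320680) = -285576/(-86957266423/320680) = -285576*(-320680/86957266423) = 91578511680/86957266423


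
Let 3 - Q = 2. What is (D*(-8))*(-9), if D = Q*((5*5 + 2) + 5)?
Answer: 2304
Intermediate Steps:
Q = 1 (Q = 3 - 1*2 = 3 - 2 = 1)
D = 32 (D = 1*((5*5 + 2) + 5) = 1*((25 + 2) + 5) = 1*(27 + 5) = 1*32 = 32)
(D*(-8))*(-9) = (32*(-8))*(-9) = -256*(-9) = 2304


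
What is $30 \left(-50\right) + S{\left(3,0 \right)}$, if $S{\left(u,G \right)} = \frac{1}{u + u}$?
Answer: $- \frac{8999}{6} \approx -1499.8$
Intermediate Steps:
$S{\left(u,G \right)} = \frac{1}{2 u}$
$30 \left(-50\right) + S{\left(3,0 \right)} = 30 \left(-50\right) + \frac{1}{2 \cdot 3} = -1500 + \frac{1}{2} \cdot \frac{1}{3} = -1500 + \frac{1}{6} = - \frac{8999}{6}$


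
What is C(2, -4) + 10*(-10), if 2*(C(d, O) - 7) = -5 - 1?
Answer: -96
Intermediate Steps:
C(d, O) = 4 (C(d, O) = 7 + (-5 - 1)/2 = 7 + (½)*(-6) = 7 - 3 = 4)
C(2, -4) + 10*(-10) = 4 + 10*(-10) = 4 - 100 = -96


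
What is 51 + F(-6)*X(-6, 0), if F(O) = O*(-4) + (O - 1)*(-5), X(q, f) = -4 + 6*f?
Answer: -185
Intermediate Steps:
F(O) = 5 - 9*O (F(O) = -4*O + (-1 + O)*(-5) = -4*O + (5 - 5*O) = 5 - 9*O)
51 + F(-6)*X(-6, 0) = 51 + (5 - 9*(-6))*(-4 + 6*0) = 51 + (5 + 54)*(-4 + 0) = 51 + 59*(-4) = 51 - 236 = -185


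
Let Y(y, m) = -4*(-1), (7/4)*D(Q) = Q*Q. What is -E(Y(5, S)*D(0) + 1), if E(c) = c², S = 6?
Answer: -1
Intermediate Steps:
D(Q) = 4*Q²/7 (D(Q) = 4*(Q*Q)/7 = 4*Q²/7)
Y(y, m) = 4
-E(Y(5, S)*D(0) + 1) = -(4*((4/7)*0²) + 1)² = -(4*((4/7)*0) + 1)² = -(4*0 + 1)² = -(0 + 1)² = -1*1² = -1*1 = -1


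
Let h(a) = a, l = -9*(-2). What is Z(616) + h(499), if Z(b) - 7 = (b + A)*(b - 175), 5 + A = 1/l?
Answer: 539963/2 ≈ 2.6998e+5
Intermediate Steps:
l = 18
A = -89/18 (A = -5 + 1/18 = -89/18 ≈ -4.9444)
Z(b) = 7 + (-175 + b)*(-89/18 + b) (Z(b) = 7 + (b - 89/18)*(b - 175) = 7 + (-89/18 + b)*(-175 + b) = 7 + (-175 + b)*(-89/18 + b))
Z(616) + h(499) = (15701/18 + 616² - 3239/18*616) + 499 = (15701/18 + 379456 - 997612/9) + 499 = 538965/2 + 499 = 539963/2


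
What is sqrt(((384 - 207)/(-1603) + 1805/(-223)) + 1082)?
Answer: 2*sqrt(34303491296067)/357469 ≈ 32.769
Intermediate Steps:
sqrt(((384 - 207)/(-1603) + 1805/(-223)) + 1082) = sqrt((177*(-1/1603) + 1805*(-1/223)) + 1082) = sqrt((-177/1603 - 1805/223) + 1082) = sqrt(-2932886/357469 + 1082) = sqrt(383848572/357469) = 2*sqrt(34303491296067)/357469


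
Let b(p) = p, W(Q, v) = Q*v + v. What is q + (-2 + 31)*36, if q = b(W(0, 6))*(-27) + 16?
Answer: 898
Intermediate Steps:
W(Q, v) = v + Q*v
q = -146 (q = (6*(1 + 0))*(-27) + 16 = (6*1)*(-27) + 16 = 6*(-27) + 16 = -162 + 16 = -146)
q + (-2 + 31)*36 = -146 + (-2 + 31)*36 = -146 + 29*36 = -146 + 1044 = 898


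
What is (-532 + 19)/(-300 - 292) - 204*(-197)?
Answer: 23791809/592 ≈ 40189.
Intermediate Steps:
(-532 + 19)/(-300 - 292) - 204*(-197) = -513/(-592) + 40188 = -513*(-1/592) + 40188 = 513/592 + 40188 = 23791809/592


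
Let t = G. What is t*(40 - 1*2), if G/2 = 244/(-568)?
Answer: -2318/71 ≈ -32.648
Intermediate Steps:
G = -61/71 (G = 2*(244/(-568)) = 2*(244*(-1/568)) = 2*(-61/142) = -61/71 ≈ -0.85915)
t = -61/71 ≈ -0.85915
t*(40 - 1*2) = -61*(40 - 1*2)/71 = -61*(40 - 2)/71 = -61/71*38 = -2318/71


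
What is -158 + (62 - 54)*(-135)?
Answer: -1238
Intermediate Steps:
-158 + (62 - 54)*(-135) = -158 + 8*(-135) = -158 - 1080 = -1238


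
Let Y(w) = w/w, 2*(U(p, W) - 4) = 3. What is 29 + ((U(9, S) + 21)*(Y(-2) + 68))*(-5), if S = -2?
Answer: -18227/2 ≈ -9113.5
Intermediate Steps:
U(p, W) = 11/2 (U(p, W) = 4 + (½)*3 = 4 + 3/2 = 11/2)
Y(w) = 1
29 + ((U(9, S) + 21)*(Y(-2) + 68))*(-5) = 29 + ((11/2 + 21)*(1 + 68))*(-5) = 29 + ((53/2)*69)*(-5) = 29 + (3657/2)*(-5) = 29 - 18285/2 = -18227/2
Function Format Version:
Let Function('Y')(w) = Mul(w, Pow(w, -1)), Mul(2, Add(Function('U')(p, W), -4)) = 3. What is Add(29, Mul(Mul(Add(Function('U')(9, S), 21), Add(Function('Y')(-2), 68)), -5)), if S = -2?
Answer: Rational(-18227, 2) ≈ -9113.5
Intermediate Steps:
Function('U')(p, W) = Rational(11, 2) (Function('U')(p, W) = Add(4, Mul(Rational(1, 2), 3)) = Add(4, Rational(3, 2)) = Rational(11, 2))
Function('Y')(w) = 1
Add(29, Mul(Mul(Add(Function('U')(9, S), 21), Add(Function('Y')(-2), 68)), -5)) = Add(29, Mul(Mul(Add(Rational(11, 2), 21), Add(1, 68)), -5)) = Add(29, Mul(Mul(Rational(53, 2), 69), -5)) = Add(29, Mul(Rational(3657, 2), -5)) = Add(29, Rational(-18285, 2)) = Rational(-18227, 2)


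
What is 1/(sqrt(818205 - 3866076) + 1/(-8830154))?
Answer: -8830154/237647438396069748637 - 77971619663716*I*sqrt(3047871)/237647438396069748637 ≈ -3.7157e-14 - 0.0005728*I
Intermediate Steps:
1/(sqrt(818205 - 3866076) + 1/(-8830154)) = 1/(sqrt(-3047871) - 1/8830154) = 1/(I*sqrt(3047871) - 1/8830154) = 1/(-1/8830154 + I*sqrt(3047871))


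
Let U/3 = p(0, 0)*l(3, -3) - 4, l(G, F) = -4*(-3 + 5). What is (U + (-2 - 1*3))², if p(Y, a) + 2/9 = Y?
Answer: 1225/9 ≈ 136.11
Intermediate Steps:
l(G, F) = -8 (l(G, F) = -4*2 = -8)
p(Y, a) = -2/9 + Y
U = -20/3 (U = 3*((-2/9 + 0)*(-8) - 4) = 3*(-2/9*(-8) - 4) = 3*(16/9 - 4) = 3*(-20/9) = -20/3 ≈ -6.6667)
(U + (-2 - 1*3))² = (-20/3 + (-2 - 1*3))² = (-20/3 + (-2 - 3))² = (-20/3 - 5)² = (-35/3)² = 1225/9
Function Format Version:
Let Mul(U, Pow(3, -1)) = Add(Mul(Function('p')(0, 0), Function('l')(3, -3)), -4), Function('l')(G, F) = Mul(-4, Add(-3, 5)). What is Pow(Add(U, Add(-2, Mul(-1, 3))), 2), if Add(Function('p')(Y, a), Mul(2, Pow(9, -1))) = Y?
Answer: Rational(1225, 9) ≈ 136.11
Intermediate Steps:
Function('l')(G, F) = -8 (Function('l')(G, F) = Mul(-4, 2) = -8)
Function('p')(Y, a) = Add(Rational(-2, 9), Y)
U = Rational(-20, 3) (U = Mul(3, Add(Mul(Add(Rational(-2, 9), 0), -8), -4)) = Mul(3, Add(Mul(Rational(-2, 9), -8), -4)) = Mul(3, Add(Rational(16, 9), -4)) = Mul(3, Rational(-20, 9)) = Rational(-20, 3) ≈ -6.6667)
Pow(Add(U, Add(-2, Mul(-1, 3))), 2) = Pow(Add(Rational(-20, 3), Add(-2, Mul(-1, 3))), 2) = Pow(Add(Rational(-20, 3), Add(-2, -3)), 2) = Pow(Add(Rational(-20, 3), -5), 2) = Pow(Rational(-35, 3), 2) = Rational(1225, 9)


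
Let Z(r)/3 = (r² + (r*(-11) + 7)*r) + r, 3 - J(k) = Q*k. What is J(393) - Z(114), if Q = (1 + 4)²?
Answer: 377322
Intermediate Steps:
Q = 25 (Q = 5² = 25)
J(k) = 3 - 25*k
Z(r) = 3*r + 3*r² + 3*r*(7 - 11*r) (Z(r) = 3*((r² + (r*(-11) + 7)*r) + r) = 3*((r² + (-11*r + 7)*r) + r) = 3*((r² + (7 - 11*r)*r) + r) = 3*((r² + r*(7 - 11*r)) + r) = 3*(r + r² + r*(7 - 11*r)) = 3*r + 3*r² + 3*r*(7 - 11*r))
J(393) - Z(114) = (3 - 25*393) - 6*114*(4 - 5*114) = (3 - 9825) - 6*114*(4 - 570) = -9822 - 6*114*(-566) = -9822 - 1*(-387144) = -9822 + 387144 = 377322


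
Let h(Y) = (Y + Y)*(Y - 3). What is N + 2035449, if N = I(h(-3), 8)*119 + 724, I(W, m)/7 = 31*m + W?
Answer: 2272745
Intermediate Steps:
h(Y) = 2*Y*(-3 + Y) (h(Y) = (2*Y)*(-3 + Y) = 2*Y*(-3 + Y))
I(W, m) = 7*W + 217*m (I(W, m) = 7*(31*m + W) = 7*(W + 31*m) = 7*W + 217*m)
N = 237296 (N = (7*(2*(-3)*(-3 - 3)) + 217*8)*119 + 724 = (7*(2*(-3)*(-6)) + 1736)*119 + 724 = (7*36 + 1736)*119 + 724 = (252 + 1736)*119 + 724 = 1988*119 + 724 = 236572 + 724 = 237296)
N + 2035449 = 237296 + 2035449 = 2272745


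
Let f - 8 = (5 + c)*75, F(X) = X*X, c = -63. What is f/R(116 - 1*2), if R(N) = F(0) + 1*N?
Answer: -2171/57 ≈ -38.088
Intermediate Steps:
F(X) = X²
R(N) = N (R(N) = 0² + 1*N = 0 + N = N)
f = -4342 (f = 8 + (5 - 63)*75 = 8 - 58*75 = 8 - 4350 = -4342)
f/R(116 - 1*2) = -4342/(116 - 1*2) = -4342/(116 - 2) = -4342/114 = -4342*1/114 = -2171/57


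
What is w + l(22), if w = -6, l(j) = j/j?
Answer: -5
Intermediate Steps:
l(j) = 1
w + l(22) = -6 + 1 = -5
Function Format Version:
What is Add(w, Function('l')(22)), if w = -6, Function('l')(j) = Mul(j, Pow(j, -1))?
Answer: -5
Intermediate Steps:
Function('l')(j) = 1
Add(w, Function('l')(22)) = Add(-6, 1) = -5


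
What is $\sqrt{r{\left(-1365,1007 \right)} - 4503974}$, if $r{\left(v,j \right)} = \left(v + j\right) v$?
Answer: $2 i \sqrt{1003826} \approx 2003.8 i$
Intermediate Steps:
$r{\left(v,j \right)} = v \left(j + v\right)$ ($r{\left(v,j \right)} = \left(j + v\right) v = v \left(j + v\right)$)
$\sqrt{r{\left(-1365,1007 \right)} - 4503974} = \sqrt{- 1365 \left(1007 - 1365\right) - 4503974} = \sqrt{\left(-1365\right) \left(-358\right) - 4503974} = \sqrt{488670 - 4503974} = \sqrt{-4015304} = 2 i \sqrt{1003826}$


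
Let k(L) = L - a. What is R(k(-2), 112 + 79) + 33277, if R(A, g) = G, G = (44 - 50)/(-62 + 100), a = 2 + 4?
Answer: 632260/19 ≈ 33277.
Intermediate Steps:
a = 6
k(L) = -6 + L (k(L) = L - 1*6 = L - 6 = -6 + L)
G = -3/19 (G = -6/38 = -6*1/38 = -3/19 ≈ -0.15789)
R(A, g) = -3/19
R(k(-2), 112 + 79) + 33277 = -3/19 + 33277 = 632260/19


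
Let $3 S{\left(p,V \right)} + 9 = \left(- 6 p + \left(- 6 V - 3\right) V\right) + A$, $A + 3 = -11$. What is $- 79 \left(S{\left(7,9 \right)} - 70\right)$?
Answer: $\frac{62252}{3} \approx 20751.0$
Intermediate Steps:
$A = -14$ ($A = -3 - 11 = -14$)
$S{\left(p,V \right)} = - \frac{23}{3} - 2 p + \frac{V \left(-3 - 6 V\right)}{3}$ ($S{\left(p,V \right)} = -3 + \frac{\left(- 6 p + \left(- 6 V - 3\right) V\right) - 14}{3} = -3 + \frac{\left(- 6 p + \left(-3 - 6 V\right) V\right) - 14}{3} = -3 + \frac{\left(- 6 p + V \left(-3 - 6 V\right)\right) - 14}{3} = -3 + \frac{-14 - 6 p + V \left(-3 - 6 V\right)}{3} = -3 - \left(\frac{14}{3} + 2 p - \frac{V \left(-3 - 6 V\right)}{3}\right) = - \frac{23}{3} - 2 p + \frac{V \left(-3 - 6 V\right)}{3}$)
$- 79 \left(S{\left(7,9 \right)} - 70\right) = - 79 \left(\left(- \frac{23}{3} - 9 - 14 - 2 \cdot 9^{2}\right) - 70\right) = - 79 \left(\left(- \frac{23}{3} - 9 - 14 - 162\right) - 70\right) = - 79 \left(- \frac{578}{3} - 70\right) = \left(-79\right) \left(- \frac{788}{3}\right) = \frac{62252}{3}$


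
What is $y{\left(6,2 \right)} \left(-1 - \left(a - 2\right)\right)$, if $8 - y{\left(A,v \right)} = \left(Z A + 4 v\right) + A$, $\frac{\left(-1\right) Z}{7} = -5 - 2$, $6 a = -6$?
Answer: $-600$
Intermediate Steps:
$a = -1$ ($a = \frac{1}{6} \left(-6\right) = -1$)
$Z = 49$ ($Z = - 7 \left(-5 - 2\right) = \left(-7\right) \left(-7\right) = 49$)
$y{\left(A,v \right)} = 8 - 50 A - 4 v$ ($y{\left(A,v \right)} = 8 - \left(\left(49 A + 4 v\right) + A\right) = 8 - \left(\left(4 v + 49 A\right) + A\right) = 8 - \left(4 v + 50 A\right) = 8 - 50 A - 4 v$)
$y{\left(6,2 \right)} \left(-1 - \left(a - 2\right)\right) = \left(8 - 300 - 8\right) \left(-1 - \left(-1 - 2\right)\right) = - 300 \left(-1 - -3\right) = - 300 \left(-1 + 3\right) = \left(-300\right) 2 = -600$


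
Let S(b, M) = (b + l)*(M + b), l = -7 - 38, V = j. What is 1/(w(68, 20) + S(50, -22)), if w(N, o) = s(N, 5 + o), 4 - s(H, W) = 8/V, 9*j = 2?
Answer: 1/108 ≈ 0.0092593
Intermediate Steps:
j = 2/9 (j = (⅑)*2 = 2/9 ≈ 0.22222)
V = 2/9 ≈ 0.22222
l = -45
S(b, M) = (-45 + b)*(M + b) (S(b, M) = (b - 45)*(M + b) = (-45 + b)*(M + b))
s(H, W) = -32 (s(H, W) = 4 - 8/2/9 = 4 - 8*9/2 = 4 - 1*36 = 4 - 36 = -32)
w(N, o) = -32
1/(w(68, 20) + S(50, -22)) = 1/(-32 + (50² - 45*(-22) - 45*50 - 22*50)) = 1/(-32 + (2500 + 990 - 2250 - 1100)) = 1/(-32 + 140) = 1/108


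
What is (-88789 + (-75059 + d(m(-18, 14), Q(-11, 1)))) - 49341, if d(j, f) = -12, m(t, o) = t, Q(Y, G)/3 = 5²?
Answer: -213201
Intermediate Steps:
Q(Y, G) = 75 (Q(Y, G) = 3*5² = 3*25 = 75)
(-88789 + (-75059 + d(m(-18, 14), Q(-11, 1)))) - 49341 = (-88789 + (-75059 - 12)) - 49341 = (-88789 - 75071) - 49341 = -163860 - 49341 = -213201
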